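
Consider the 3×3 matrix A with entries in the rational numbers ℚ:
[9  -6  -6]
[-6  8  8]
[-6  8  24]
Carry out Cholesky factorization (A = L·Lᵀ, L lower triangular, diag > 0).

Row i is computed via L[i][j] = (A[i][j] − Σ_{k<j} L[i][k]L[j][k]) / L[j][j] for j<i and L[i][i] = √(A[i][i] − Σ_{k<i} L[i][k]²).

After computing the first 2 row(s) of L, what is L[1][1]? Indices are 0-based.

L[1][1] = 2

Step 1: L[0][0] = √(9) = 3.
  L[1][0] = (-6) / L[0][0] = -2.
Step 2: L[1][1] = √(4) = 2.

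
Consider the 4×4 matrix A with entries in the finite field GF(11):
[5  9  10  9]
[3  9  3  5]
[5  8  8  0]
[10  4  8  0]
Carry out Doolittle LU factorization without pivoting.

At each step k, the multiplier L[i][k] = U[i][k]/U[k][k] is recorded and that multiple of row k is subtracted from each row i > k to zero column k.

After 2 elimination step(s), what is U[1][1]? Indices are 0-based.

k=0: U[0][0]=5
  eliminate (1,0): mult=5, new row 1: (0, 8, 8, 4); set L[1][0]=5
  eliminate (2,0): mult=1, new row 2: (0, 10, 9, 2); set L[2][0]=1
  eliminate (3,0): mult=2, new row 3: (0, 8, 10, 4); set L[3][0]=2
k=1: U[1][1]=8
  eliminate (2,1): mult=4, new row 2: (0, 0, 10, 8); set L[2][1]=4
  eliminate (3,1): mult=1, new row 3: (0, 0, 2, 0); set L[3][1]=1

U[1][1] = 8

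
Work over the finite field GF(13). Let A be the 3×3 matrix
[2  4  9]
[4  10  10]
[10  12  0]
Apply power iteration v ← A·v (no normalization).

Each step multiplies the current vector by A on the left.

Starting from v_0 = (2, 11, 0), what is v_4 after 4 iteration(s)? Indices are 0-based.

v_4 = (8, 8, 4)

v_0 = (2, 11, 0).
v_1 = A·v_0 = (9, 1, 9).
v_2 = A·v_1 = (12, 6, 11).
v_3 = A·v_2 = (4, 10, 10).
v_4 = A·v_3 = (8, 8, 4).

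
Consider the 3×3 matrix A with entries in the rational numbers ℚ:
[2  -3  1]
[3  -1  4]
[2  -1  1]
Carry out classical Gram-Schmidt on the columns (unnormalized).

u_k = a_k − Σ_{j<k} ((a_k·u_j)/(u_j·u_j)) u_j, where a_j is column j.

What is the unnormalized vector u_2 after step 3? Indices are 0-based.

Step 1: u_0 = a_0 = (2, 3, 2).
Step 2: u_1 = a_1 − (-11/17)·u_0 = (-29/17, 16/17, 5/17).
Step 3: u_2 = a_2 − (16/17)·u_0 − (20/33)·u_1 = (5/33, 20/33, -35/33).

u_2 = (5/33, 20/33, -35/33)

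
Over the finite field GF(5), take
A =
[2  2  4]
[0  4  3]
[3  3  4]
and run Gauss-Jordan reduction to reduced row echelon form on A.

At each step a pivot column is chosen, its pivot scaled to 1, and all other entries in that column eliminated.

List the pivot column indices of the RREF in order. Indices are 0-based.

pivot(0,0)=2: scale R0 → (1, 1, 2)
  clear (2,0): R2 −= (3)R0 → (0, 0, 3)
pivot(1,1)=4: scale R1 → (0, 1, 2)
  clear (0,1): R0 −= (1)R1 → (1, 0, 0)
pivot(2,2)=3: scale R2 → (0, 0, 1)
  clear (1,2): R1 −= (2)R2 → (0, 1, 0)

pivot columns: 0, 1, 2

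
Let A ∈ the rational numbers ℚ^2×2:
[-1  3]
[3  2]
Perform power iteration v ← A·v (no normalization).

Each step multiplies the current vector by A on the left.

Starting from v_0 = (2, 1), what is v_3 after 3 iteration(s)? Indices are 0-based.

v_3 = (34, 107)

v_0 = (2, 1).
v_1 = A·v_0 = (1, 8).
v_2 = A·v_1 = (23, 19).
v_3 = A·v_2 = (34, 107).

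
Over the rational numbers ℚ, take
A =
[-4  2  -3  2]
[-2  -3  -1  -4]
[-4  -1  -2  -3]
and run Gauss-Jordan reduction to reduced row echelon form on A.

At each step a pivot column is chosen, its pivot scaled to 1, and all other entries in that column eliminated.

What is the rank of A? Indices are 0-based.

rank = 3

[1] R0 /= -4  ⇒  (1, -1/2, 3/4, -1/2)
     R1 -= -2·R0  ⇒  (0, -4, 1/2, -5)
     R2 -= -4·R0  ⇒  (0, -3, 1, -5)
[2] R1 /= -4  ⇒  (0, 1, -1/8, 5/4)
     R0 -= -1/2·R1  ⇒  (1, 0, 11/16, 1/8)
     R2 -= -3·R1  ⇒  (0, 0, 5/8, -5/4)
[3] R2 /= 5/8  ⇒  (0, 0, 1, -2)
     R0 -= 11/16·R2  ⇒  (1, 0, 0, 3/2)
     R1 -= -1/8·R2  ⇒  (0, 1, 0, 1)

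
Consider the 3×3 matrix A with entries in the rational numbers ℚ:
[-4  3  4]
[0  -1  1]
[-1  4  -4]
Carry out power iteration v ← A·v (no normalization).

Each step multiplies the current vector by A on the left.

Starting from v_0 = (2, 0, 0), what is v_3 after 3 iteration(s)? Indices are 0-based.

v_3 = (-38, 18, -96)

v_0 = (2, 0, 0).
v_1 = A·v_0 = (-8, 0, -2).
v_2 = A·v_1 = (24, -2, 16).
v_3 = A·v_2 = (-38, 18, -96).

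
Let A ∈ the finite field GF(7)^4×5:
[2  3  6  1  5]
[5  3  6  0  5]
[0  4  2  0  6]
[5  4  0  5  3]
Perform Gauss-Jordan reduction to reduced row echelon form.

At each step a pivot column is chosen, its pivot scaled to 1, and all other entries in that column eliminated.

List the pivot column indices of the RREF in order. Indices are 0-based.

pivot columns: 0, 1, 2, 3

pivot(0,0)=2: scale R0 → (1, 5, 3, 4, 6)
  clear (1,0): R1 −= (5)R0 → (0, 6, 5, 1, 3)
  clear (3,0): R3 −= (5)R0 → (0, 0, 6, 6, 1)
pivot(1,1)=6: scale R1 → (0, 1, 2, 6, 4)
  clear (0,1): R0 −= (5)R1 → (1, 0, 0, 2, 0)
  clear (2,1): R2 −= (4)R1 → (0, 0, 1, 4, 4)
pivot(2,2)=1: scale R2 → (0, 0, 1, 4, 4)
  clear (1,2): R1 −= (2)R2 → (0, 1, 0, 5, 3)
  clear (3,2): R3 −= (6)R2 → (0, 0, 0, 3, 5)
pivot(3,3)=3: scale R3 → (0, 0, 0, 1, 4)
  clear (0,3): R0 −= (2)R3 → (1, 0, 0, 0, 6)
  clear (1,3): R1 −= (5)R3 → (0, 1, 0, 0, 4)
  clear (2,3): R2 −= (4)R3 → (0, 0, 1, 0, 2)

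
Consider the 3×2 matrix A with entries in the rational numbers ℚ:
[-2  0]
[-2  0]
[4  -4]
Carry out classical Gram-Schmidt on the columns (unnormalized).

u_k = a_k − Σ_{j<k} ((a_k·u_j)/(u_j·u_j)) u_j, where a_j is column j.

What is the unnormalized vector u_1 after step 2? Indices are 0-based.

u_1 = (-4/3, -4/3, -4/3)

Step 1: u_0 = a_0 = (-2, -2, 4).
Step 2: u_1 = a_1 − (-2/3)·u_0 = (-4/3, -4/3, -4/3).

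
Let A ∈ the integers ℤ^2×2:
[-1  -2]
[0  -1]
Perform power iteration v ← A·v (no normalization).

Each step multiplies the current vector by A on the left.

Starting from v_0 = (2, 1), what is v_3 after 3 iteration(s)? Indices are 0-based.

v_0 = (2, 1).
v_1 = A·v_0 = (-4, -1).
v_2 = A·v_1 = (6, 1).
v_3 = A·v_2 = (-8, -1).

v_3 = (-8, -1)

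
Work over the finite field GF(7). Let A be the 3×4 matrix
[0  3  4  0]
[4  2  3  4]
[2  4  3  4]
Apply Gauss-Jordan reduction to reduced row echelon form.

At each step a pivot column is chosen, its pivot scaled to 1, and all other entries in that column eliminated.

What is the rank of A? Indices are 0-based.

pivot(0,0): swap R0↔R1
pivot(0,0)=4: scale R0 → (1, 4, 6, 1)
  clear (2,0): R2 −= (2)R0 → (0, 3, 5, 2)
pivot(1,1)=3: scale R1 → (0, 1, 6, 0)
  clear (0,1): R0 −= (4)R1 → (1, 0, 3, 1)
  clear (2,1): R2 −= (3)R1 → (0, 0, 1, 2)
pivot(2,2)=1: scale R2 → (0, 0, 1, 2)
  clear (0,2): R0 −= (3)R2 → (1, 0, 0, 2)
  clear (1,2): R1 −= (6)R2 → (0, 1, 0, 2)

rank = 3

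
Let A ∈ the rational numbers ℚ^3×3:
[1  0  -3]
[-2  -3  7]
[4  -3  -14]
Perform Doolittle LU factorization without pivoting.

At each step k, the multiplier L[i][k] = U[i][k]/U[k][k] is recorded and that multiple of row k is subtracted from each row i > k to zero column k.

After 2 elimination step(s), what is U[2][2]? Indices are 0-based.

Step 1: pivot at (0,0) is 1.
  row1 ← row1 − (-2)·row0  ⇒  L[1][0]=-2, U row1=(0, -3, 1)
  row2 ← row2 − (4)·row0  ⇒  L[2][0]=4, U row2=(0, -3, -2)
Step 2: pivot at (1,1) is -3.
  row2 ← row2 − (1)·row1  ⇒  L[2][1]=1, U row2=(0, 0, -3)

U[2][2] = -3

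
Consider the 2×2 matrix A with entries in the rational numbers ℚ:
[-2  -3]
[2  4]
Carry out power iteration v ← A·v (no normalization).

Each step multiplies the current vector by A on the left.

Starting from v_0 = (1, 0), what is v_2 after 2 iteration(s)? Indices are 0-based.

v_2 = (-2, 4)

v_0 = (1, 0).
v_1 = A·v_0 = (-2, 2).
v_2 = A·v_1 = (-2, 4).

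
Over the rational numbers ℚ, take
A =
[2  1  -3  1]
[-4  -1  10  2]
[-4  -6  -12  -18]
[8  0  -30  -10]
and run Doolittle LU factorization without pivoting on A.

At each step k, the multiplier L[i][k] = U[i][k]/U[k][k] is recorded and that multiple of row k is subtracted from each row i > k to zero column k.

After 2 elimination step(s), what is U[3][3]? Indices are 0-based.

U[3][3] = 2

Step 1: pivot at (0,0) is 2.
  row1 ← row1 − (-2)·row0  ⇒  L[1][0]=-2, U row1=(0, 1, 4, 4)
  row2 ← row2 − (-2)·row0  ⇒  L[2][0]=-2, U row2=(0, -4, -18, -16)
  row3 ← row3 − (4)·row0  ⇒  L[3][0]=4, U row3=(0, -4, -18, -14)
Step 2: pivot at (1,1) is 1.
  row2 ← row2 − (-4)·row1  ⇒  L[2][1]=-4, U row2=(0, 0, -2, 0)
  row3 ← row3 − (-4)·row1  ⇒  L[3][1]=-4, U row3=(0, 0, -2, 2)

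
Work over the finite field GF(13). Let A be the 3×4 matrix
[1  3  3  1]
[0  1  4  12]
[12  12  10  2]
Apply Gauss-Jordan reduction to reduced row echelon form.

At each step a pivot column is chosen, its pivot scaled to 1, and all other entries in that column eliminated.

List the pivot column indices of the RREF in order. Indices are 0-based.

step 1: normalize row 0 (÷1) = (1, 3, 3, 1)
  row 2: subtract 12×row0 = (0, 2, 0, 3)
step 2: normalize row 1 (÷1) = (0, 1, 4, 12)
  row 0: subtract 3×row1 = (1, 0, 4, 4)
  row 2: subtract 2×row1 = (0, 0, 5, 5)
step 3: normalize row 2 (÷5) = (0, 0, 1, 1)
  row 0: subtract 4×row2 = (1, 0, 0, 0)
  row 1: subtract 4×row2 = (0, 1, 0, 8)

pivot columns: 0, 1, 2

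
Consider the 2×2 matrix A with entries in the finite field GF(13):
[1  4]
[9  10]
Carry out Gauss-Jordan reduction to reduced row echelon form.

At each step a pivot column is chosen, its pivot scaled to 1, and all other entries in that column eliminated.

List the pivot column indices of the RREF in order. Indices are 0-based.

pivot columns: 0

step 1: normalize row 0 (÷1) = (1, 4)
  row 1: subtract 9×row0 = (0, 0)
skip col 1 (zero from row 1)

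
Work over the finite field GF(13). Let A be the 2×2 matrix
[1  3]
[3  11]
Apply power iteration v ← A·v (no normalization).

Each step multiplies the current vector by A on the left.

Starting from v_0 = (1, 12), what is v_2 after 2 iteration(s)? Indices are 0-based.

v_0 = (1, 12).
v_1 = A·v_0 = (11, 5).
v_2 = A·v_1 = (0, 10).

v_2 = (0, 10)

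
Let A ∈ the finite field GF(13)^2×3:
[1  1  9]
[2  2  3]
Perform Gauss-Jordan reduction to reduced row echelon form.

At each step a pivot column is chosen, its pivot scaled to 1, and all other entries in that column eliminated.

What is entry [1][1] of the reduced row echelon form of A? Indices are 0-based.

M[1][1] = 0

step 1: normalize row 0 (÷1) = (1, 1, 9)
  row 1: subtract 2×row0 = (0, 0, 11)
skip col 1 (zero from row 1)
step 2: normalize row 1 (÷11) = (0, 0, 1)
  row 0: subtract 9×row1 = (1, 1, 0)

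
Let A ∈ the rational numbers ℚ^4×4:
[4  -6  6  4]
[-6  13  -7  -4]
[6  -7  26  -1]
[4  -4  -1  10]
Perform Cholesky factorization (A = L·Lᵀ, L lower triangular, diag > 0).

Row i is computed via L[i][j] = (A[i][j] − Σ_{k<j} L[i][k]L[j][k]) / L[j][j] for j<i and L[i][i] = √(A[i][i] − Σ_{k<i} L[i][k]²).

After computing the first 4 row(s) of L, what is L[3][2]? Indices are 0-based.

L[3][2] = -2

Step 1: L[0][0] = √(4) = 2.
  L[1][0] = (-6) / L[0][0] = -3.
Step 2: L[1][1] = √(4) = 2.
  L[2][0] = (6) / L[0][0] = 3.
  L[2][1] = (2) / L[1][1] = 1.
Step 3: L[2][2] = √(16) = 4.
  L[3][0] = (4) / L[0][0] = 2.
  L[3][1] = (2) / L[1][1] = 1.
  L[3][2] = (-8) / L[2][2] = -2.
Step 4: L[3][3] = √(1) = 1.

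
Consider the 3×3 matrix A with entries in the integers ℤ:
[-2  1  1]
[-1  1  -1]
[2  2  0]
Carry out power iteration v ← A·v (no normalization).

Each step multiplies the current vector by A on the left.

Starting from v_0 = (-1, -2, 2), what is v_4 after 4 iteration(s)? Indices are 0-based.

v_0 = (-1, -2, 2).
v_1 = A·v_0 = (2, -3, -6).
v_2 = A·v_1 = (-13, 1, -2).
v_3 = A·v_2 = (25, 16, -24).
v_4 = A·v_3 = (-58, 15, 82).

v_4 = (-58, 15, 82)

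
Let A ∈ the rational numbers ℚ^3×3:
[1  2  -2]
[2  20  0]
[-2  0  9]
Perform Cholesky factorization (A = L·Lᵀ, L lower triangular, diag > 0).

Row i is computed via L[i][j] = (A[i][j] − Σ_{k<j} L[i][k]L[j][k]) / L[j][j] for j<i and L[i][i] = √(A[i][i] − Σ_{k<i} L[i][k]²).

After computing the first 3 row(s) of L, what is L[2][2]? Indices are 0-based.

L[2][2] = 2

Step 1: L[0][0] = √(1) = 1.
  L[1][0] = (2) / L[0][0] = 2.
Step 2: L[1][1] = √(16) = 4.
  L[2][0] = (-2) / L[0][0] = -2.
  L[2][1] = (4) / L[1][1] = 1.
Step 3: L[2][2] = √(4) = 2.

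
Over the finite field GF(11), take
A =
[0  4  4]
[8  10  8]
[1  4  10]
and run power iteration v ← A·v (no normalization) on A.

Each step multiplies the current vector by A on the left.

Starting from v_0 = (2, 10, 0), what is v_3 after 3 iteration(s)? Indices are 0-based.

v_0 = (2, 10, 0).
v_1 = A·v_0 = (7, 6, 9).
v_2 = A·v_1 = (5, 1, 0).
v_3 = A·v_2 = (4, 6, 9).

v_3 = (4, 6, 9)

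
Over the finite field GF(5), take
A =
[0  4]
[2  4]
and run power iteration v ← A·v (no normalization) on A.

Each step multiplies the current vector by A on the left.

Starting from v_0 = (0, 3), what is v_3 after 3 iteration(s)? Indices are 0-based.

v_0 = (0, 3).
v_1 = A·v_0 = (2, 2).
v_2 = A·v_1 = (3, 2).
v_3 = A·v_2 = (3, 4).

v_3 = (3, 4)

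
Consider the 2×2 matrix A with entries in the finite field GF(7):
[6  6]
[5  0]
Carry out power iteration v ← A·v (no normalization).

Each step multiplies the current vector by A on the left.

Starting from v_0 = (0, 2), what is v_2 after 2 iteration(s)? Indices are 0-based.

v_2 = (2, 4)

v_0 = (0, 2).
v_1 = A·v_0 = (5, 0).
v_2 = A·v_1 = (2, 4).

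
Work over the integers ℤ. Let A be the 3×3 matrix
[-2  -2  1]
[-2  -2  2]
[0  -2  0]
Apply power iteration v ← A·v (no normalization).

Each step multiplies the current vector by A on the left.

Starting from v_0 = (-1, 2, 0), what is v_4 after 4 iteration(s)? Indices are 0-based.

v_4 = (8, 8, 0)

v_0 = (-1, 2, 0).
v_1 = A·v_0 = (-2, -2, -4).
v_2 = A·v_1 = (4, 0, 4).
v_3 = A·v_2 = (-4, 0, 0).
v_4 = A·v_3 = (8, 8, 0).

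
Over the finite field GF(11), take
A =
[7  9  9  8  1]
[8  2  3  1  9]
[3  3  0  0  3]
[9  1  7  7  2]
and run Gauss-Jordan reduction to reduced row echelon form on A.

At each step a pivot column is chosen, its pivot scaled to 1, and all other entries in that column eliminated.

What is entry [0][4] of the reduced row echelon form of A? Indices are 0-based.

pivot(0,0)=7: scale R0 → (1, 6, 6, 9, 8)
  clear (1,0): R1 −= (8)R0 → (0, 9, 10, 6, 0)
  clear (2,0): R2 −= (3)R0 → (0, 7, 4, 6, 1)
  clear (3,0): R3 −= (9)R0 → (0, 2, 8, 3, 7)
pivot(1,1)=9: scale R1 → (0, 1, 6, 8, 0)
  clear (0,1): R0 −= (6)R1 → (1, 0, 3, 5, 8)
  clear (2,1): R2 −= (7)R1 → (0, 0, 6, 5, 1)
  clear (3,1): R3 −= (2)R1 → (0, 0, 7, 9, 7)
pivot(2,2)=6: scale R2 → (0, 0, 1, 10, 2)
  clear (0,2): R0 −= (3)R2 → (1, 0, 0, 8, 2)
  clear (1,2): R1 −= (6)R2 → (0, 1, 0, 3, 10)
  clear (3,2): R3 −= (7)R2 → (0, 0, 0, 5, 4)
pivot(3,3)=5: scale R3 → (0, 0, 0, 1, 3)
  clear (0,3): R0 −= (8)R3 → (1, 0, 0, 0, 0)
  clear (1,3): R1 −= (3)R3 → (0, 1, 0, 0, 1)
  clear (2,3): R2 −= (10)R3 → (0, 0, 1, 0, 5)

M[0][4] = 0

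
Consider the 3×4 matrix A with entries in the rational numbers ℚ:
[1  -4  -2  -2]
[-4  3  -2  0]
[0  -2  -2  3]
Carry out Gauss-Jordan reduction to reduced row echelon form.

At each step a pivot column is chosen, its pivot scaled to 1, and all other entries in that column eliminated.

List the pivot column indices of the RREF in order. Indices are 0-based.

pivot columns: 0, 1, 2

pivot(0,0)=1: scale R0 → (1, -4, -2, -2)
  clear (1,0): R1 −= (-4)R0 → (0, -13, -10, -8)
pivot(1,1)=-13: scale R1 → (0, 1, 10/13, 8/13)
  clear (0,1): R0 −= (-4)R1 → (1, 0, 14/13, 6/13)
  clear (2,1): R2 −= (-2)R1 → (0, 0, -6/13, 55/13)
pivot(2,2)=-6/13: scale R2 → (0, 0, 1, -55/6)
  clear (0,2): R0 −= (14/13)R2 → (1, 0, 0, 31/3)
  clear (1,2): R1 −= (10/13)R2 → (0, 1, 0, 23/3)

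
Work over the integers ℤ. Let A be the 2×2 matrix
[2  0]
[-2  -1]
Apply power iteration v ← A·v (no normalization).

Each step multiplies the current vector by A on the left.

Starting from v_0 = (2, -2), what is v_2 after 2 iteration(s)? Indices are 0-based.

v_0 = (2, -2).
v_1 = A·v_0 = (4, -2).
v_2 = A·v_1 = (8, -6).

v_2 = (8, -6)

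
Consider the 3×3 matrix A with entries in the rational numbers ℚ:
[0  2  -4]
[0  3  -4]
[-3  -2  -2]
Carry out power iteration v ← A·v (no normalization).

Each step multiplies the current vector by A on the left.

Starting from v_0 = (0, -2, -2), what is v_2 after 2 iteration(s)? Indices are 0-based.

v_2 = (-28, -26, -32)

v_0 = (0, -2, -2).
v_1 = A·v_0 = (4, 2, 8).
v_2 = A·v_1 = (-28, -26, -32).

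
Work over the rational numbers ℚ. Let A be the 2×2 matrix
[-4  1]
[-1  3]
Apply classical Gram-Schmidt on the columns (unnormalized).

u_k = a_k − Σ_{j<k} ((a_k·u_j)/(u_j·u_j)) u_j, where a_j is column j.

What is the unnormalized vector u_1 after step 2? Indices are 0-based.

u_1 = (-11/17, 44/17)

Step 1: u_0 = a_0 = (-4, -1).
Step 2: u_1 = a_1 − (-7/17)·u_0 = (-11/17, 44/17).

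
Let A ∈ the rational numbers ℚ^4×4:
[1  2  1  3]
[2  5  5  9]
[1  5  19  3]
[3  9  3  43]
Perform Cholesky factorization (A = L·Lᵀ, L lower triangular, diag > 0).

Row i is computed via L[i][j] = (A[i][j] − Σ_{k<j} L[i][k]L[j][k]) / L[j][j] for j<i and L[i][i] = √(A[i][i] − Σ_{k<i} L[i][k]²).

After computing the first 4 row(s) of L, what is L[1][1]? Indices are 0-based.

Step 1: L[0][0] = √(1) = 1.
  L[1][0] = (2) / L[0][0] = 2.
Step 2: L[1][1] = √(1) = 1.
  L[2][0] = (1) / L[0][0] = 1.
  L[2][1] = (3) / L[1][1] = 3.
Step 3: L[2][2] = √(9) = 3.
  L[3][0] = (3) / L[0][0] = 3.
  L[3][1] = (3) / L[1][1] = 3.
  L[3][2] = (-9) / L[2][2] = -3.
Step 4: L[3][3] = √(16) = 4.

L[1][1] = 1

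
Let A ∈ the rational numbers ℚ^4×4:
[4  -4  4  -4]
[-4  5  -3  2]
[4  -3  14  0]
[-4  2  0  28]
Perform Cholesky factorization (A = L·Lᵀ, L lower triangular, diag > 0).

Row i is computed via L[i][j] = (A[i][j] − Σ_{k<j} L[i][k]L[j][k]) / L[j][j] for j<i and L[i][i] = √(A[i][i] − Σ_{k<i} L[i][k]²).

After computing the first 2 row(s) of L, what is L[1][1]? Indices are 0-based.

Step 1: L[0][0] = √(4) = 2.
  L[1][0] = (-4) / L[0][0] = -2.
Step 2: L[1][1] = √(1) = 1.

L[1][1] = 1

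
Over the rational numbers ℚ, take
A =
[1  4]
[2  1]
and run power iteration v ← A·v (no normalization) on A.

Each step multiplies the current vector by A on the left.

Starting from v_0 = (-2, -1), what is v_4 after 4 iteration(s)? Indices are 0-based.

v_4 = (-370, -257)

v_0 = (-2, -1).
v_1 = A·v_0 = (-6, -5).
v_2 = A·v_1 = (-26, -17).
v_3 = A·v_2 = (-94, -69).
v_4 = A·v_3 = (-370, -257).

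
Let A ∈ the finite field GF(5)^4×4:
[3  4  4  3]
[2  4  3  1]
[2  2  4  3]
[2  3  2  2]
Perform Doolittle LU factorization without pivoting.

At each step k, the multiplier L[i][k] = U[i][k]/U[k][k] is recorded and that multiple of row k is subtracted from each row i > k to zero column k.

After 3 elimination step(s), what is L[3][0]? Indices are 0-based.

[col 0] pivot 3
  R1 -= 4*R0 → (0, 3, 2, 4)  (L[1][0] := 4)
  R2 -= 4*R0 → (0, 1, 3, 1)  (L[2][0] := 4)
  R3 -= 4*R0 → (0, 2, 1, 0)  (L[3][0] := 4)
[col 1] pivot 3
  R2 -= 2*R1 → (0, 0, 4, 3)  (L[2][1] := 2)
  R3 -= 4*R1 → (0, 0, 3, 4)  (L[3][1] := 4)
[col 2] pivot 4
  R3 -= 2*R2 → (0, 0, 0, 3)  (L[3][2] := 2)

L[3][0] = 4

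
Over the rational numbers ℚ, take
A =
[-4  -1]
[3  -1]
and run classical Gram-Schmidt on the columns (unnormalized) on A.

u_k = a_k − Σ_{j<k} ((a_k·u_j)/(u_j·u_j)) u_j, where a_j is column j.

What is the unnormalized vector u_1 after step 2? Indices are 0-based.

Step 1: u_0 = a_0 = (-4, 3).
Step 2: u_1 = a_1 − (1/25)·u_0 = (-21/25, -28/25).

u_1 = (-21/25, -28/25)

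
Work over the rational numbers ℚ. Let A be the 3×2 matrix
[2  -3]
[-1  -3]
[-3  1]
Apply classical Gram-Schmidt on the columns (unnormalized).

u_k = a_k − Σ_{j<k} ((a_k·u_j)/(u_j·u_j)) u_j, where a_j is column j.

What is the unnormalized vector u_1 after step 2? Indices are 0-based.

u_1 = (-15/7, -24/7, -2/7)

Step 1: u_0 = a_0 = (2, -1, -3).
Step 2: u_1 = a_1 − (-3/7)·u_0 = (-15/7, -24/7, -2/7).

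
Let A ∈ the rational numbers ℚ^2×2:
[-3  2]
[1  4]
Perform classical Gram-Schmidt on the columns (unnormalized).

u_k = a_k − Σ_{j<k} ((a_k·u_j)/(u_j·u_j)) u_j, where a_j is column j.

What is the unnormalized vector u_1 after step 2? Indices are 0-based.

Step 1: u_0 = a_0 = (-3, 1).
Step 2: u_1 = a_1 − (-1/5)·u_0 = (7/5, 21/5).

u_1 = (7/5, 21/5)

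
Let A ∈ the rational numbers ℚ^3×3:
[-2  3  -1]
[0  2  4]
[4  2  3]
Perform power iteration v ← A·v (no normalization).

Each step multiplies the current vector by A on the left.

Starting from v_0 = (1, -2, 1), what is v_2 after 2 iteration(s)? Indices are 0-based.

v_2 = (15, 12, -27)

v_0 = (1, -2, 1).
v_1 = A·v_0 = (-9, 0, 3).
v_2 = A·v_1 = (15, 12, -27).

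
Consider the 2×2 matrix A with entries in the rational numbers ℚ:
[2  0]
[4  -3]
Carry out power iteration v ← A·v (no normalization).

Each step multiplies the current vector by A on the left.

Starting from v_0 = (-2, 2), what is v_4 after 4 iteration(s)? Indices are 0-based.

v_4 = (-32, 266)

v_0 = (-2, 2).
v_1 = A·v_0 = (-4, -14).
v_2 = A·v_1 = (-8, 26).
v_3 = A·v_2 = (-16, -110).
v_4 = A·v_3 = (-32, 266).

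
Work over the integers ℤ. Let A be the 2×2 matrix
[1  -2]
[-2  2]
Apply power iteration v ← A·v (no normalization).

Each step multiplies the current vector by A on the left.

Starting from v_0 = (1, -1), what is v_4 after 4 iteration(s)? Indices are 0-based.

v_0 = (1, -1).
v_1 = A·v_0 = (3, -4).
v_2 = A·v_1 = (11, -14).
v_3 = A·v_2 = (39, -50).
v_4 = A·v_3 = (139, -178).

v_4 = (139, -178)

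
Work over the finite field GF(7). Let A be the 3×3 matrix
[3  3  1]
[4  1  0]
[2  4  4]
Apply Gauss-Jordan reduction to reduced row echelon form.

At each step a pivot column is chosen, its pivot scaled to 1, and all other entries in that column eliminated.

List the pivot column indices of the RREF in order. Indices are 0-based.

pivot columns: 0, 1, 2

pivot(0,0)=3: scale R0 → (1, 1, 5)
  clear (1,0): R1 −= (4)R0 → (0, 4, 1)
  clear (2,0): R2 −= (2)R0 → (0, 2, 1)
pivot(1,1)=4: scale R1 → (0, 1, 2)
  clear (0,1): R0 −= (1)R1 → (1, 0, 3)
  clear (2,1): R2 −= (2)R1 → (0, 0, 4)
pivot(2,2)=4: scale R2 → (0, 0, 1)
  clear (0,2): R0 −= (3)R2 → (1, 0, 0)
  clear (1,2): R1 −= (2)R2 → (0, 1, 0)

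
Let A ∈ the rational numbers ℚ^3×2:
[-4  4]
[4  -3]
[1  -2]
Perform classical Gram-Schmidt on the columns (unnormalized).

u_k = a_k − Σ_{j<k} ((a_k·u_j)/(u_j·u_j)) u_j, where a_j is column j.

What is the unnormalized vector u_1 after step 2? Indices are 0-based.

u_1 = (4/11, 7/11, -12/11)

Step 1: u_0 = a_0 = (-4, 4, 1).
Step 2: u_1 = a_1 − (-10/11)·u_0 = (4/11, 7/11, -12/11).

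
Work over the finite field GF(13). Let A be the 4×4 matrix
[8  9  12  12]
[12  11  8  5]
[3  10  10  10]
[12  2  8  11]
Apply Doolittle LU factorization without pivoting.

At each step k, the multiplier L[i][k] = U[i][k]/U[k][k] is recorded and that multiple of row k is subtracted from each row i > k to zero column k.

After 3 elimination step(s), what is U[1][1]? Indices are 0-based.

U[1][1] = 4

[col 0] pivot 8
  R1 -= 8*R0 → (0, 4, 3, 0)  (L[1][0] := 8)
  R2 -= 2*R0 → (0, 5, 12, 12)  (L[2][0] := 2)
  R3 -= 8*R0 → (0, 8, 3, 6)  (L[3][0] := 8)
[col 1] pivot 4
  R2 -= 11*R1 → (0, 0, 5, 12)  (L[2][1] := 11)
  R3 -= 2*R1 → (0, 0, 10, 6)  (L[3][1] := 2)
[col 2] pivot 5
  R3 -= 2*R2 → (0, 0, 0, 8)  (L[3][2] := 2)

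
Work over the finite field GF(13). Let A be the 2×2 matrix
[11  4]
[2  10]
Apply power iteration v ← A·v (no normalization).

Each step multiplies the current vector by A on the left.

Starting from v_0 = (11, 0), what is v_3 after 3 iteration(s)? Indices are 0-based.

v_3 = (11, 9)

v_0 = (11, 0).
v_1 = A·v_0 = (4, 9).
v_2 = A·v_1 = (2, 7).
v_3 = A·v_2 = (11, 9).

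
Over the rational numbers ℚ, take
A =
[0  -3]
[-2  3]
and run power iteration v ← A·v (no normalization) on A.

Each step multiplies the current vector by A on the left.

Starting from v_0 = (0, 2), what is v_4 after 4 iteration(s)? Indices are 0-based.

v_4 = (-378, 558)

v_0 = (0, 2).
v_1 = A·v_0 = (-6, 6).
v_2 = A·v_1 = (-18, 30).
v_3 = A·v_2 = (-90, 126).
v_4 = A·v_3 = (-378, 558).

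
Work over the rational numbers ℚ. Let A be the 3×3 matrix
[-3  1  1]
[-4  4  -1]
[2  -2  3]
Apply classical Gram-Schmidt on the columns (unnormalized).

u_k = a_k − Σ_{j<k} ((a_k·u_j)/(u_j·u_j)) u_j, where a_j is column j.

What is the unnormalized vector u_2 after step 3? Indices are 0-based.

Step 1: u_0 = a_0 = (-3, -4, 2).
Step 2: u_1 = a_1 − (-23/29)·u_0 = (-40/29, 24/29, -12/29).
Step 3: u_2 = a_2 − (7/29)·u_0 − (-5/4)·u_1 = (0, 1, 2).

u_2 = (0, 1, 2)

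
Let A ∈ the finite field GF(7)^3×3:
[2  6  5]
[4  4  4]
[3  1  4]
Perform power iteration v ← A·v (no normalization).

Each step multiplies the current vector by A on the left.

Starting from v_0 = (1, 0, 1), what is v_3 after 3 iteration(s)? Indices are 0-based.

v_3 = (6, 2, 5)

v_0 = (1, 0, 1).
v_1 = A·v_0 = (0, 1, 0).
v_2 = A·v_1 = (6, 4, 1).
v_3 = A·v_2 = (6, 2, 5).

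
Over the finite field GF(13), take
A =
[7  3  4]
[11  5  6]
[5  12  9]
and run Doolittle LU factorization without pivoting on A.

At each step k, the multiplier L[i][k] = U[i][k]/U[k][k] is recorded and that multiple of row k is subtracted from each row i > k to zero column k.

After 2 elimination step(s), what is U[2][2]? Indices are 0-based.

U[2][2] = 3

Step 1: pivot at (0,0) is 7.
  row1 ← row1 − (9)·row0  ⇒  L[1][0]=9, U row1=(0, 4, 9)
  row2 ← row2 − (10)·row0  ⇒  L[2][0]=10, U row2=(0, 8, 8)
Step 2: pivot at (1,1) is 4.
  row2 ← row2 − (2)·row1  ⇒  L[2][1]=2, U row2=(0, 0, 3)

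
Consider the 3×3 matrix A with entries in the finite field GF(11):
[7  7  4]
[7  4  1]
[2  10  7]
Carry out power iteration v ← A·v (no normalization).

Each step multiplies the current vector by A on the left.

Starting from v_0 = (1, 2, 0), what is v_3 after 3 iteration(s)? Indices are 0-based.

v_0 = (1, 2, 0).
v_1 = A·v_0 = (10, 4, 0).
v_2 = A·v_1 = (10, 9, 5).
v_3 = A·v_2 = (10, 1, 2).

v_3 = (10, 1, 2)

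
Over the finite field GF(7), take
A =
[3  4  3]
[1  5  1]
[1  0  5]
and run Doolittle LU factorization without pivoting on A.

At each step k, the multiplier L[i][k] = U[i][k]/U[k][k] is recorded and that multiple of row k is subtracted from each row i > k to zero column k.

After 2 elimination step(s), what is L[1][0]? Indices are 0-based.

L[1][0] = 5

k=0: U[0][0]=3
  eliminate (1,0): mult=5, new row 1: (0, 6, 0); set L[1][0]=5
  eliminate (2,0): mult=5, new row 2: (0, 1, 4); set L[2][0]=5
k=1: U[1][1]=6
  eliminate (2,1): mult=6, new row 2: (0, 0, 4); set L[2][1]=6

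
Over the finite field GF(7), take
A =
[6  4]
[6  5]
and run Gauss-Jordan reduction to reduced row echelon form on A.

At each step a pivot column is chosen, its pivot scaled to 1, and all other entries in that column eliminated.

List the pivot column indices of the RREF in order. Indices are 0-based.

[1] R0 /= 6  ⇒  (1, 3)
     R1 -= 6·R0  ⇒  (0, 1)
[2] R1 /= 1  ⇒  (0, 1)
     R0 -= 3·R1  ⇒  (1, 0)

pivot columns: 0, 1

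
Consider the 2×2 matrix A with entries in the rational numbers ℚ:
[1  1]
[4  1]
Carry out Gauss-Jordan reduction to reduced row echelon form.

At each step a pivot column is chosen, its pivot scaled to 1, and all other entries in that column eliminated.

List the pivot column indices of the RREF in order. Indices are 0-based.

[1] R0 /= 1  ⇒  (1, 1)
     R1 -= 4·R0  ⇒  (0, -3)
[2] R1 /= -3  ⇒  (0, 1)
     R0 -= 1·R1  ⇒  (1, 0)

pivot columns: 0, 1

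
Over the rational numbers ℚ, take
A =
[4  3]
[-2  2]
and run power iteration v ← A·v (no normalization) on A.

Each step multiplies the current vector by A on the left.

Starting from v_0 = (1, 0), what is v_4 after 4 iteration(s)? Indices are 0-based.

v_0 = (1, 0).
v_1 = A·v_0 = (4, -2).
v_2 = A·v_1 = (10, -12).
v_3 = A·v_2 = (4, -44).
v_4 = A·v_3 = (-116, -96).

v_4 = (-116, -96)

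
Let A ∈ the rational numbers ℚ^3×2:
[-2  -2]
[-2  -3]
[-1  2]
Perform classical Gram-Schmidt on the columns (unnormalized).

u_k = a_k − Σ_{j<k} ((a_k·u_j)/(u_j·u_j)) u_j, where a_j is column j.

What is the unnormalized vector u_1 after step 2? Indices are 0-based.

u_1 = (-2/9, -11/9, 26/9)

Step 1: u_0 = a_0 = (-2, -2, -1).
Step 2: u_1 = a_1 − (8/9)·u_0 = (-2/9, -11/9, 26/9).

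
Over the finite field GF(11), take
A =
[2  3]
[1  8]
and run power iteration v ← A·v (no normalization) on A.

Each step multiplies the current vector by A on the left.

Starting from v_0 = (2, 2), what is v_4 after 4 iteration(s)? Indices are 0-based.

v_0 = (2, 2).
v_1 = A·v_0 = (10, 7).
v_2 = A·v_1 = (8, 0).
v_3 = A·v_2 = (5, 8).
v_4 = A·v_3 = (1, 3).

v_4 = (1, 3)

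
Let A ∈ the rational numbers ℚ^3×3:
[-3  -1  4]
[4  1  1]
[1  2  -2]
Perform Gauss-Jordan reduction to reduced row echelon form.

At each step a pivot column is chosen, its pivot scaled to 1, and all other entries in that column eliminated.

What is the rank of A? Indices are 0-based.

rank = 3

pivot(0,0)=-3: scale R0 → (1, 1/3, -4/3)
  clear (1,0): R1 −= (4)R0 → (0, -1/3, 19/3)
  clear (2,0): R2 −= (1)R0 → (0, 5/3, -2/3)
pivot(1,1)=-1/3: scale R1 → (0, 1, -19)
  clear (0,1): R0 −= (1/3)R1 → (1, 0, 5)
  clear (2,1): R2 −= (5/3)R1 → (0, 0, 31)
pivot(2,2)=31: scale R2 → (0, 0, 1)
  clear (0,2): R0 −= (5)R2 → (1, 0, 0)
  clear (1,2): R1 −= (-19)R2 → (0, 1, 0)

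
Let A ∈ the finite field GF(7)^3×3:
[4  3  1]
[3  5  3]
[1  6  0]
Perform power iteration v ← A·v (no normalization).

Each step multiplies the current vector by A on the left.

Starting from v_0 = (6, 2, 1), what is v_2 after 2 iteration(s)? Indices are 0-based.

v_2 = (4, 1, 0)

v_0 = (6, 2, 1).
v_1 = A·v_0 = (3, 3, 4).
v_2 = A·v_1 = (4, 1, 0).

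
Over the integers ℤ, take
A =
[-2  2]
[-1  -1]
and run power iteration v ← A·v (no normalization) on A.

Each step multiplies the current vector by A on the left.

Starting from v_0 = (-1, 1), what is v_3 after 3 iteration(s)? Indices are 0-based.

v_0 = (-1, 1).
v_1 = A·v_0 = (4, 0).
v_2 = A·v_1 = (-8, -4).
v_3 = A·v_2 = (8, 12).

v_3 = (8, 12)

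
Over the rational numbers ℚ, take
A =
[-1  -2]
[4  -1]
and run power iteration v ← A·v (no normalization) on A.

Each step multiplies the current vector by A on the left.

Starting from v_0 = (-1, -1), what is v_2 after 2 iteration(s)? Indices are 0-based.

v_0 = (-1, -1).
v_1 = A·v_0 = (3, -3).
v_2 = A·v_1 = (3, 15).

v_2 = (3, 15)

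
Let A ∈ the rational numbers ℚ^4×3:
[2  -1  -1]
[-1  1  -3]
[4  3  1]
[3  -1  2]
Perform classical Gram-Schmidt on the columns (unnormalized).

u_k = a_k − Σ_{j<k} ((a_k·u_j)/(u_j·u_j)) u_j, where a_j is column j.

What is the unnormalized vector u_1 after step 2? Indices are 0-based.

u_1 = (-7/5, 6/5, 11/5, -8/5)

Step 1: u_0 = a_0 = (2, -1, 4, 3).
Step 2: u_1 = a_1 − (1/5)·u_0 = (-7/5, 6/5, 11/5, -8/5).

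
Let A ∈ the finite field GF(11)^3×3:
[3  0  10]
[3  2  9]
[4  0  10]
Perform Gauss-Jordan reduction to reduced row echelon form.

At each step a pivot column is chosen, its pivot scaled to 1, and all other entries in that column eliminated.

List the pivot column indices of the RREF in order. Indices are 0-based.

pivot columns: 0, 1, 2

step 1: normalize row 0 (÷3) = (1, 0, 7)
  row 1: subtract 3×row0 = (0, 2, 10)
  row 2: subtract 4×row0 = (0, 0, 4)
step 2: normalize row 1 (÷2) = (0, 1, 5)
step 3: normalize row 2 (÷4) = (0, 0, 1)
  row 0: subtract 7×row2 = (1, 0, 0)
  row 1: subtract 5×row2 = (0, 1, 0)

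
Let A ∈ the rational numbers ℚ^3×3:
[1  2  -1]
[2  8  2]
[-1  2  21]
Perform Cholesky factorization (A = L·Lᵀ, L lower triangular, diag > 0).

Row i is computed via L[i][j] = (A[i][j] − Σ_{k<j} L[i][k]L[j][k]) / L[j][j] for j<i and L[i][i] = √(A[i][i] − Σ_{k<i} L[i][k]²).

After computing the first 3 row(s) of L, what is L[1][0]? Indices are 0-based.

Step 1: L[0][0] = √(1) = 1.
  L[1][0] = (2) / L[0][0] = 2.
Step 2: L[1][1] = √(4) = 2.
  L[2][0] = (-1) / L[0][0] = -1.
  L[2][1] = (4) / L[1][1] = 2.
Step 3: L[2][2] = √(16) = 4.

L[1][0] = 2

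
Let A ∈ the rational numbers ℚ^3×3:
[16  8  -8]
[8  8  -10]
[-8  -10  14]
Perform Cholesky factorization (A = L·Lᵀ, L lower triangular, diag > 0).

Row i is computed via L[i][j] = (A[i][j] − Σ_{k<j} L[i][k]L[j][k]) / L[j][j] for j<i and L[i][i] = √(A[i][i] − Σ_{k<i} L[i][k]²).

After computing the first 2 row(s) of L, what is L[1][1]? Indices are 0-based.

Step 1: L[0][0] = √(16) = 4.
  L[1][0] = (8) / L[0][0] = 2.
Step 2: L[1][1] = √(4) = 2.

L[1][1] = 2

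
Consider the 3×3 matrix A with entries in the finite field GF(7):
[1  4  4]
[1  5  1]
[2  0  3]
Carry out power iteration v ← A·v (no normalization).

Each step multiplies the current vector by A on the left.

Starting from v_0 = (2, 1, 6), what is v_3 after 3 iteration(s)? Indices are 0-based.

v_3 = (1, 6, 4)

v_0 = (2, 1, 6).
v_1 = A·v_0 = (2, 6, 1).
v_2 = A·v_1 = (2, 5, 0).
v_3 = A·v_2 = (1, 6, 4).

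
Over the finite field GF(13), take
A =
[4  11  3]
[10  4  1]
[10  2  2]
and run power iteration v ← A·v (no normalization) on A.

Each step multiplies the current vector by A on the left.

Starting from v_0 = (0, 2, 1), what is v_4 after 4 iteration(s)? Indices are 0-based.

v_4 = (0, 10, 1)

v_0 = (0, 2, 1).
v_1 = A·v_0 = (12, 9, 6).
v_2 = A·v_1 = (9, 6, 7).
v_3 = A·v_2 = (6, 4, 12).
v_4 = A·v_3 = (0, 10, 1).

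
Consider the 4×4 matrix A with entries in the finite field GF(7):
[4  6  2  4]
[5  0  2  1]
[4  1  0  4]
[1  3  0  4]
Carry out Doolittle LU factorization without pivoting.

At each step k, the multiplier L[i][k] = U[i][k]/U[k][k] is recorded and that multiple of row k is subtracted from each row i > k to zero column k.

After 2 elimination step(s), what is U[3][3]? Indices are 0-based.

[col 0] pivot 4
  R1 -= 3*R0 → (0, 3, 3, 3)  (L[1][0] := 3)
  R2 -= 1*R0 → (0, 2, 5, 0)  (L[2][0] := 1)
  R3 -= 2*R0 → (0, 5, 3, 3)  (L[3][0] := 2)
[col 1] pivot 3
  R2 -= 3*R1 → (0, 0, 3, 5)  (L[2][1] := 3)
  R3 -= 4*R1 → (0, 0, 5, 5)  (L[3][1] := 4)

U[3][3] = 5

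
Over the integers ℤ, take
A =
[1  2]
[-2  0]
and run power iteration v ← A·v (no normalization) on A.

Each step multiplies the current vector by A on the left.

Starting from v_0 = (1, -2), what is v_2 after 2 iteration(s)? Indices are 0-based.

v_2 = (-7, 6)

v_0 = (1, -2).
v_1 = A·v_0 = (-3, -2).
v_2 = A·v_1 = (-7, 6).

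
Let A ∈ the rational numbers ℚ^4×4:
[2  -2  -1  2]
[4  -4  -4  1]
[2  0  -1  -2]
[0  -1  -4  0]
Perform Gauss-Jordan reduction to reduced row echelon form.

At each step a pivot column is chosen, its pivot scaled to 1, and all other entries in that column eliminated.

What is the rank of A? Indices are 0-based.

step 1: normalize row 0 (÷2) = (1, -1, -1/2, 1)
  row 1: subtract 4×row0 = (0, 0, -2, -3)
  row 2: subtract 2×row0 = (0, 2, 0, -4)
step 2: exchange rows 1,2
step 2: normalize row 1 (÷2) = (0, 1, 0, -2)
  row 0: subtract -1×row1 = (1, 0, -1/2, -1)
  row 3: subtract -1×row1 = (0, 0, -4, -2)
step 3: normalize row 2 (÷-2) = (0, 0, 1, 3/2)
  row 0: subtract -1/2×row2 = (1, 0, 0, -1/4)
  row 3: subtract -4×row2 = (0, 0, 0, 4)
step 4: normalize row 3 (÷4) = (0, 0, 0, 1)
  row 0: subtract -1/4×row3 = (1, 0, 0, 0)
  row 1: subtract -2×row3 = (0, 1, 0, 0)
  row 2: subtract 3/2×row3 = (0, 0, 1, 0)

rank = 4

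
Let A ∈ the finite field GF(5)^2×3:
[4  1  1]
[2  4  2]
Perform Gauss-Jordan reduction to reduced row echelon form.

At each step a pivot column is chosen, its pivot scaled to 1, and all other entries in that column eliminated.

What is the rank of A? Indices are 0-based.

pivot(0,0)=4: scale R0 → (1, 4, 4)
  clear (1,0): R1 −= (2)R0 → (0, 1, 4)
pivot(1,1)=1: scale R1 → (0, 1, 4)
  clear (0,1): R0 −= (4)R1 → (1, 0, 3)

rank = 2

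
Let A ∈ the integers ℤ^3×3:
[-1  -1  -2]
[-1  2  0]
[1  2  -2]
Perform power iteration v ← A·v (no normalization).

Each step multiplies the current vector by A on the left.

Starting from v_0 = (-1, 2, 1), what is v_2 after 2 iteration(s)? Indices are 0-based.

v_2 = (-4, 13, 5)

v_0 = (-1, 2, 1).
v_1 = A·v_0 = (-3, 5, 1).
v_2 = A·v_1 = (-4, 13, 5).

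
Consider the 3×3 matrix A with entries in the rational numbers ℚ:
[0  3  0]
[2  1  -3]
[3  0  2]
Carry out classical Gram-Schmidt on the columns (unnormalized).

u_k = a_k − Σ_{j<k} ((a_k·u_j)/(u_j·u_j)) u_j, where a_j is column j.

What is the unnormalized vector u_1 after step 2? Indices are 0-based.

u_1 = (3, 9/13, -6/13)

Step 1: u_0 = a_0 = (0, 2, 3).
Step 2: u_1 = a_1 − (2/13)·u_0 = (3, 9/13, -6/13).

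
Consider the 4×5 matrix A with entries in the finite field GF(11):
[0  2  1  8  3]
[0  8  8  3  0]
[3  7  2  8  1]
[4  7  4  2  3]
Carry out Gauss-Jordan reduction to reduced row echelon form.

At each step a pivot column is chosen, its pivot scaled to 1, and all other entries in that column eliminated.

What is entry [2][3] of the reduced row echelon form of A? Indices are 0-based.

step 1: exchange rows 0,2
step 1: normalize row 0 (÷3) = (1, 6, 8, 10, 4)
  row 3: subtract 4×row0 = (0, 5, 5, 6, 9)
step 2: normalize row 1 (÷8) = (0, 1, 1, 10, 0)
  row 0: subtract 6×row1 = (1, 0, 2, 5, 4)
  row 2: subtract 2×row1 = (0, 0, 10, 10, 3)
  row 3: subtract 5×row1 = (0, 0, 0, 0, 9)
step 3: normalize row 2 (÷10) = (0, 0, 1, 1, 8)
  row 0: subtract 2×row2 = (1, 0, 0, 3, 10)
  row 1: subtract 1×row2 = (0, 1, 0, 9, 3)
skip col 3 (zero from row 3)
step 4: normalize row 3 (÷9) = (0, 0, 0, 0, 1)
  row 0: subtract 10×row3 = (1, 0, 0, 3, 0)
  row 1: subtract 3×row3 = (0, 1, 0, 9, 0)
  row 2: subtract 8×row3 = (0, 0, 1, 1, 0)

M[2][3] = 1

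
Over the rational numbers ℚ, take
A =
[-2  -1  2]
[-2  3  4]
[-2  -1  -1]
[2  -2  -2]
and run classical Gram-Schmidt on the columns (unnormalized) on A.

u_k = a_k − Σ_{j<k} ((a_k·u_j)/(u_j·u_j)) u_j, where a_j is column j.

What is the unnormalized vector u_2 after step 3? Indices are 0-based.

u_2 = (27/17, 9/17, -24/17, 12/17)

Step 1: u_0 = a_0 = (-2, -2, -2, 2).
Step 2: u_1 = a_1 − (-3/8)·u_0 = (-7/4, 9/4, -7/4, -5/4).
Step 3: u_2 = a_2 − (-7/8)·u_0 − (13/17)·u_1 = (27/17, 9/17, -24/17, 12/17).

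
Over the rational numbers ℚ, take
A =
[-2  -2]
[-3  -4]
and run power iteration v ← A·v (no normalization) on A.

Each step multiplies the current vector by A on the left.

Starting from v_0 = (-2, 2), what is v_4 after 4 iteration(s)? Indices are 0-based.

v_0 = (-2, 2).
v_1 = A·v_0 = (0, -2).
v_2 = A·v_1 = (4, 8).
v_3 = A·v_2 = (-24, -44).
v_4 = A·v_3 = (136, 248).

v_4 = (136, 248)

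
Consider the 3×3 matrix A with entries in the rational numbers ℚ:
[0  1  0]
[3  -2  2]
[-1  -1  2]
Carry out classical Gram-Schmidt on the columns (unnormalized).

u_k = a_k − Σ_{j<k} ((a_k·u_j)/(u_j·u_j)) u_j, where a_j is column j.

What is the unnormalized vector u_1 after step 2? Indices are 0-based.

u_1 = (1, -1/2, -3/2)

Step 1: u_0 = a_0 = (0, 3, -1).
Step 2: u_1 = a_1 − (-1/2)·u_0 = (1, -1/2, -3/2).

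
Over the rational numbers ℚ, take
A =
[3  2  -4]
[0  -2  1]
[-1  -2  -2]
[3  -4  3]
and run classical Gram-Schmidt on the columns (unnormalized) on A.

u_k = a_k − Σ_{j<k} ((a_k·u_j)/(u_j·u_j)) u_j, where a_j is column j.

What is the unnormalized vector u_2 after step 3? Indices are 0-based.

u_2 = (-268/129, -44/129, -152/43, 116/129)

Step 1: u_0 = a_0 = (3, 0, -1, 3).
Step 2: u_1 = a_1 − (-4/19)·u_0 = (50/19, -2, -42/19, -64/19).
Step 3: u_2 = a_2 − (-1/19)·u_0 − (-173/258)·u_1 = (-268/129, -44/129, -152/43, 116/129).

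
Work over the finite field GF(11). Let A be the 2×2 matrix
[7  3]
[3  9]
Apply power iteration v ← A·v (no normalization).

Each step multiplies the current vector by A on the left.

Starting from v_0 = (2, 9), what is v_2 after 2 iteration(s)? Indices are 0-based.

v_2 = (9, 4)

v_0 = (2, 9).
v_1 = A·v_0 = (8, 10).
v_2 = A·v_1 = (9, 4).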